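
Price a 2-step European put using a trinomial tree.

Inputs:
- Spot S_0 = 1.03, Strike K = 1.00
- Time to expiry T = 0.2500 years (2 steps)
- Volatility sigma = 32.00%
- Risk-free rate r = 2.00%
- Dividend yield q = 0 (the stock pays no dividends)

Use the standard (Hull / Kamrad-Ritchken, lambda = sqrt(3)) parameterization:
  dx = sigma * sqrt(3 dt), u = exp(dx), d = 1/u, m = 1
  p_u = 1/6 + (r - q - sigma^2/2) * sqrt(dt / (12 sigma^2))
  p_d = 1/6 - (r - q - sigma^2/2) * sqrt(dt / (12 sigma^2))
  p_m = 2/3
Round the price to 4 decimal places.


dt = T/N = 0.125000; dx = sigma*sqrt(3*dt) = 0.195959
u = exp(dx) = 1.216477; d = 1/u = 0.822046
p_u = 0.156716, p_m = 0.666667, p_d = 0.176618
Discount per step: exp(-r*dt) = 0.997503
Stock lattice S(k, j) with j the centered position index:
  k=0: S(0,+0) = 1.0300
  k=1: S(1,-1) = 0.8467; S(1,+0) = 1.0300; S(1,+1) = 1.2530
  k=2: S(2,-2) = 0.6960; S(2,-1) = 0.8467; S(2,+0) = 1.0300; S(2,+1) = 1.2530; S(2,+2) = 1.5242
Terminal payoffs V(N, j) = max(K - S_T, 0):
  V(2,-2) = 0.303968; V(2,-1) = 0.153293; V(2,+0) = 0.000000; V(2,+1) = 0.000000; V(2,+2) = 0.000000
Backward induction: V(k, j) = exp(-r*dt) * [p_u * V(k+1, j+1) + p_m * V(k+1, j) + p_d * V(k+1, j-1)]
  V(1,-1) = exp(-r*dt) * [p_u*0.000000 + p_m*0.153293 + p_d*0.303968] = 0.155492
  V(1,+0) = exp(-r*dt) * [p_u*0.000000 + p_m*0.000000 + p_d*0.153293] = 0.027007
  V(1,+1) = exp(-r*dt) * [p_u*0.000000 + p_m*0.000000 + p_d*0.000000] = 0.000000
  V(0,+0) = exp(-r*dt) * [p_u*0.000000 + p_m*0.027007 + p_d*0.155492] = 0.045354

Answer: Price = V(0,0) = 0.0454


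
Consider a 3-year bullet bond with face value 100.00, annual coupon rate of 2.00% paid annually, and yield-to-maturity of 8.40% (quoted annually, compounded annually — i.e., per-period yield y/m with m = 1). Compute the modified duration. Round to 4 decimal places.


Answer: Modified duration = 2.7080

Derivation:
Coupon per period c = face * coupon_rate / m = 2.000000
Periods per year m = 1; per-period yield y/m = 0.084000
Number of cashflows N = 3
Cashflows (t years, CF_t, discount factor 1/(1+y/m)^(m*t), PV):
  t = 1.0000: CF_t = 2.000000, DF = 0.922509, PV = 1.845018
  t = 2.0000: CF_t = 2.000000, DF = 0.851023, PV = 1.702047
  t = 3.0000: CF_t = 102.000000, DF = 0.785077, PV = 80.077835
Price P = sum_t PV_t = 83.624900
First compute Macaulay numerator sum_t t * PV_t:
  t * PV_t at t = 1.0000: 1.845018
  t * PV_t at t = 2.0000: 3.404093
  t * PV_t at t = 3.0000: 240.233506
Macaulay duration D = 245.482618 / 83.624900 = 2.935521
Modified duration = D / (1 + y/m) = 2.935521 / (1 + 0.084000) = 2.708045


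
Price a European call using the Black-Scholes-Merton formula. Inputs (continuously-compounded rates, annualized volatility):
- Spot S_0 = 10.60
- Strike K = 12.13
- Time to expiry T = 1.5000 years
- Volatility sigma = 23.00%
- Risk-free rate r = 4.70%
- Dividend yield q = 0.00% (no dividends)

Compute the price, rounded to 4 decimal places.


Answer: Price = 0.9062

Derivation:
d1 = (ln(S/K) + (r - q + 0.5*sigma^2) * T) / (sigma * sqrt(T)) = -0.08751680
d2 = d1 - sigma * sqrt(T) = -0.36920812
exp(-rT) = 0.93192774; exp(-qT) = 1.00000000
C = S_0 * exp(-qT) * N(d1) - K * exp(-rT) * N(d2)
N(d1) = 0.46513037; N(d2) = 0.35598630
C = 10.6000 * 1.00000000 * 0.46513037 - 12.1300 * 0.93192774 * 0.35598630 = 0.9062


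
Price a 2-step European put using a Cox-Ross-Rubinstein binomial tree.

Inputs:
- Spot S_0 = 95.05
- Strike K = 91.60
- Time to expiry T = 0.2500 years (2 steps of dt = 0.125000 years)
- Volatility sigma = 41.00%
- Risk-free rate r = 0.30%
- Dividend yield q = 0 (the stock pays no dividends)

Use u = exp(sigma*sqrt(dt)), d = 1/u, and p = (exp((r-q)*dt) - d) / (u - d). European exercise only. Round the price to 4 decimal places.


Answer: Price = V(0,0) = 5.8526

Derivation:
dt = T/N = 0.125000
u = exp(sigma*sqrt(dt)) = 1.155990; d = 1/u = 0.865060
p = (exp((r-q)*dt) - d) / (u - d) = 0.465113
Discount per step: exp(-r*dt) = 0.999625
Stock lattice S(k, i) with i counting down-moves:
  k=0: S(0,0) = 95.0500
  k=1: S(1,0) = 109.8768; S(1,1) = 82.2239
  k=2: S(2,0) = 127.0165; S(2,1) = 95.0500; S(2,2) = 71.1286
Terminal payoffs V(N, i) = max(K - S_T, 0):
  V(2,0) = 0.000000; V(2,1) = 0.000000; V(2,2) = 20.471415
Backward induction: V(k, i) = exp(-r*dt) * [p * V(k+1, i) + (1-p) * V(k+1, i+1)].
  V(1,0) = exp(-r*dt) * [p*0.000000 + (1-p)*0.000000] = 0.000000
  V(1,1) = exp(-r*dt) * [p*0.000000 + (1-p)*20.471415] = 10.945782
  V(0,0) = exp(-r*dt) * [p*0.000000 + (1-p)*10.945782] = 5.852558


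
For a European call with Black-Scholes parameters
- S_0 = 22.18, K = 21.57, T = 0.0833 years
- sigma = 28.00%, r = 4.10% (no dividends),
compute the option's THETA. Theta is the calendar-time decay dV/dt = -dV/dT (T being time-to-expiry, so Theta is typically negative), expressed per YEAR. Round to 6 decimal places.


d1 = 0.4277558934; d2 = 0.3469430232
phi(d1) = 0.3640638242; exp(-qT) = 1.0000000000; exp(-rT) = 0.9965905255
Theta = -S*exp(-qT)*phi(d1)*sigma/(2*sqrt(T)) - r*K*exp(-rT)*N(d2) + q*S*exp(-qT)*N(d1)
N(d1) = 0.6655855741; N(d2) = 0.6356829380; sqrt(T) = 0.2886173938
Term 1 = -22.1800 * 1.0000000000 * 0.3640638242 * 0.2800 / (2 * 0.2886173938) = -3.9169191157
Term 2 = -0.0410 * 21.5700 * 0.9965905255 * 0.6356829380 = -0.5602621852
Term 3 = 0 (no dividend yield, q = 0)
Theta = -3.9169191157 + (-0.5602621852) + (0.0000000000) = -4.477181

Answer: Theta = -4.477181


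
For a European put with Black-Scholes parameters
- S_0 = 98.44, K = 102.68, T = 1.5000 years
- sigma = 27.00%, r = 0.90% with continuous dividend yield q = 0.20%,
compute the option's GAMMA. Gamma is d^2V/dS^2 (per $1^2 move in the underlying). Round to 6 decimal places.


d1 = 0.0695681382; d2 = -0.2611129771
phi(d1) = 0.3979780619; exp(-qT) = 0.9970044955; exp(-rT) = 0.9865907163
Gamma = exp(-qT) * phi(d1) / (S * sigma * sqrt(T)) = 0.9970044955 * 0.3979780619 / (98.4400 * 0.2700 * 1.2247448714) = 0.012189

Answer: Gamma = 0.012189


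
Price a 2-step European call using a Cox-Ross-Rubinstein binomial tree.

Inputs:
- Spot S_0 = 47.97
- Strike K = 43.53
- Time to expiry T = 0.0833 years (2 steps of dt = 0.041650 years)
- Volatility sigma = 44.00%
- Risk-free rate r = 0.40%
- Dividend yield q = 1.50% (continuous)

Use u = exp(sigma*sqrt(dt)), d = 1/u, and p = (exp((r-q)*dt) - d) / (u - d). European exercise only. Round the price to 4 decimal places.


dt = T/N = 0.041650
u = exp(sigma*sqrt(dt)) = 1.093952; d = 1/u = 0.914117
p = (exp((r-q)*dt) - d) / (u - d) = 0.475019
Discount per step: exp(-r*dt) = 0.999833
Stock lattice S(k, i) with i counting down-moves:
  k=0: S(0,0) = 47.9700
  k=1: S(1,0) = 52.4769; S(1,1) = 43.8502
  k=2: S(2,0) = 57.4072; S(2,1) = 47.9700; S(2,2) = 40.0842
Terminal payoffs V(N, i) = max(S_T - K, 0):
  V(2,0) = 13.877166; V(2,1) = 4.440000; V(2,2) = 0.000000
Backward induction: V(k, i) = exp(-r*dt) * [p * V(k+1, i) + (1-p) * V(k+1, i+1)].
  V(1,0) = exp(-r*dt) * [p*13.877166 + (1-p)*4.440000] = 8.921345
  V(1,1) = exp(-r*dt) * [p*4.440000 + (1-p)*0.000000] = 2.108732
  V(0,0) = exp(-r*dt) * [p*8.921345 + (1-p)*2.108732] = 5.343962

Answer: Price = V(0,0) = 5.3440


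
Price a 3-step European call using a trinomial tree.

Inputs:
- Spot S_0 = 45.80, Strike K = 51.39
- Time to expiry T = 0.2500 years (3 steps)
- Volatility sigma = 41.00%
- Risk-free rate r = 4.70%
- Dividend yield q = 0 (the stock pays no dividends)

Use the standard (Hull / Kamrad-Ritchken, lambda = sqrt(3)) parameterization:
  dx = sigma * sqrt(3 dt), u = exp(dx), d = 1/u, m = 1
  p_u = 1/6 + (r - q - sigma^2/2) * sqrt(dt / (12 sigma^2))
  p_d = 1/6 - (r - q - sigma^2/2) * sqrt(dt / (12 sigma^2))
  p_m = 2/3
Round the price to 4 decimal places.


Answer: Price = V(0,0) = 2.0910

Derivation:
dt = T/N = 0.083333; dx = sigma*sqrt(3*dt) = 0.205000
u = exp(dx) = 1.227525; d = 1/u = 0.814647
p_u = 0.159136, p_m = 0.666667, p_d = 0.174197
Discount per step: exp(-r*dt) = 0.996091
Stock lattice S(k, j) with j the centered position index:
  k=0: S(0,+0) = 45.8000
  k=1: S(1,-1) = 37.3108; S(1,+0) = 45.8000; S(1,+1) = 56.2206
  k=2: S(2,-2) = 30.3952; S(2,-1) = 37.3108; S(2,+0) = 45.8000; S(2,+1) = 56.2206; S(2,+2) = 69.0123
  k=3: S(3,-3) = 24.7614; S(3,-2) = 30.3952; S(3,-1) = 37.3108; S(3,+0) = 45.8000; S(3,+1) = 56.2206; S(3,+2) = 69.0123; S(3,+3) = 84.7143
Terminal payoffs V(N, j) = max(S_T - K, 0):
  V(3,-3) = 0.000000; V(3,-2) = 0.000000; V(3,-1) = 0.000000; V(3,+0) = 0.000000; V(3,+1) = 4.830648; V(3,+2) = 17.622255; V(3,+3) = 33.324272
Backward induction: V(k, j) = exp(-r*dt) * [p_u * V(k+1, j+1) + p_m * V(k+1, j) + p_d * V(k+1, j-1)]
  V(2,-2) = exp(-r*dt) * [p_u*0.000000 + p_m*0.000000 + p_d*0.000000] = 0.000000
  V(2,-1) = exp(-r*dt) * [p_u*0.000000 + p_m*0.000000 + p_d*0.000000] = 0.000000
  V(2,+0) = exp(-r*dt) * [p_u*4.830648 + p_m*0.000000 + p_d*0.000000] = 0.765726
  V(2,+1) = exp(-r*dt) * [p_u*17.622255 + p_m*4.830648 + p_d*0.000000] = 6.001219
  V(2,+2) = exp(-r*dt) * [p_u*33.324272 + p_m*17.622255 + p_d*4.830648] = 17.822809
  V(1,-1) = exp(-r*dt) * [p_u*0.765726 + p_m*0.000000 + p_d*0.000000] = 0.121378
  V(1,+0) = exp(-r*dt) * [p_u*6.001219 + p_m*0.765726 + p_d*0.000000] = 1.459766
  V(1,+1) = exp(-r*dt) * [p_u*17.822809 + p_m*6.001219 + p_d*0.765726] = 6.943206
  V(0,+0) = exp(-r*dt) * [p_u*6.943206 + p_m*1.459766 + p_d*0.121378] = 2.091031


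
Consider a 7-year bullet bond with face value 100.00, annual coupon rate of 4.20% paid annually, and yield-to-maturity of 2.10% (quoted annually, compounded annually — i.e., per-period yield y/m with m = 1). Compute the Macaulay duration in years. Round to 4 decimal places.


Answer: Macaulay duration = 6.2647 years

Derivation:
Coupon per period c = face * coupon_rate / m = 4.200000
Periods per year m = 1; per-period yield y/m = 0.021000
Number of cashflows N = 7
Cashflows (t years, CF_t, discount factor 1/(1+y/m)^(m*t), PV):
  t = 1.0000: CF_t = 4.200000, DF = 0.979432, PV = 4.113614
  t = 2.0000: CF_t = 4.200000, DF = 0.959287, PV = 4.029005
  t = 3.0000: CF_t = 4.200000, DF = 0.939556, PV = 3.946136
  t = 4.0000: CF_t = 4.200000, DF = 0.920231, PV = 3.864972
  t = 5.0000: CF_t = 4.200000, DF = 0.901304, PV = 3.785477
  t = 6.0000: CF_t = 4.200000, DF = 0.882766, PV = 3.707617
  t = 7.0000: CF_t = 104.200000, DF = 0.864609, PV = 90.092269
Price P = sum_t PV_t = 113.539089
Macaulay numerator sum_t t * PV_t:
  t * PV_t at t = 1.0000: 4.113614
  t * PV_t at t = 2.0000: 8.058010
  t * PV_t at t = 3.0000: 11.838408
  t * PV_t at t = 4.0000: 15.459887
  t * PV_t at t = 5.0000: 18.927384
  t * PV_t at t = 6.0000: 22.245701
  t * PV_t at t = 7.0000: 630.645882
Macaulay duration D = (sum_t t * PV_t) / P = 711.288886 / 113.539089 = 6.264705


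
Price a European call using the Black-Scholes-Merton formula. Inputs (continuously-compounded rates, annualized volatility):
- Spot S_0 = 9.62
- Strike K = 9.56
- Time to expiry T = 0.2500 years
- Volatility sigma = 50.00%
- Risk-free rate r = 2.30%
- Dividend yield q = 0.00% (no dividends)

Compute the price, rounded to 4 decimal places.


d1 = (ln(S/K) + (r - q + 0.5*sigma^2) * T) / (sigma * sqrt(T)) = 0.17302615
d2 = d1 - sigma * sqrt(T) = -0.07697385
exp(-rT) = 0.99426650; exp(-qT) = 1.00000000
C = S_0 * exp(-qT) * N(d1) - K * exp(-rT) * N(d2)
N(d1) = 0.56868456; N(d2) = 0.46932217
C = 9.6200 * 1.00000000 * 0.56868456 - 9.5600 * 0.99426650 * 0.46932217 = 1.0098

Answer: Price = 1.0098


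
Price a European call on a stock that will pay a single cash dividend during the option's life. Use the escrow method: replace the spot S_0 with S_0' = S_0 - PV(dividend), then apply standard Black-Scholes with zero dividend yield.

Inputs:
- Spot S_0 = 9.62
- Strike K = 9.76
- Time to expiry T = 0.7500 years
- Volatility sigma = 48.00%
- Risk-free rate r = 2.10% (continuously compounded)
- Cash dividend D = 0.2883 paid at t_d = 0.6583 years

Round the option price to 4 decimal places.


Answer: Price = 1.4273

Derivation:
PV(D) = D * exp(-r * t_d) = 0.2883 * 0.98627082 = 0.28434188
S_0' = S_0 - PV(D) = 9.6200 - 0.28434188 = 9.33565812
d1 = (ln(S_0'/K) + (r + sigma^2/2)*T) / (sigma*sqrt(T)) = 0.13880192
d2 = d1 - sigma*sqrt(T) = -0.27689027
exp(-rT) = 0.98437338
N(d1) = 0.55519666; N(d2) = 0.39093218
C = S_0' * N(d1) - K * exp(-rT) * N(d2) = 9.33565812 * 0.55519666 - 9.7600 * 0.98437338 * 0.39093218 = 1.4273


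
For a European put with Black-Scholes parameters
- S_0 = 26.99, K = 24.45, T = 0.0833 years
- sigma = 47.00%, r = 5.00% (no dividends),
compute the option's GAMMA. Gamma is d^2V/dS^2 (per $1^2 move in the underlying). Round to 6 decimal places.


Answer: Gamma = 0.077397

Derivation:
d1 = 0.8271400759; d2 = 0.6914899008
phi(d1) = 0.2833651626; exp(-qT) = 1.0000000000; exp(-rT) = 0.9958436616
Gamma = exp(-qT) * phi(d1) / (S * sigma * sqrt(T)) = 1.0000000000 * 0.2833651626 / (26.9900 * 0.4700 * 0.2886173938) = 0.077397


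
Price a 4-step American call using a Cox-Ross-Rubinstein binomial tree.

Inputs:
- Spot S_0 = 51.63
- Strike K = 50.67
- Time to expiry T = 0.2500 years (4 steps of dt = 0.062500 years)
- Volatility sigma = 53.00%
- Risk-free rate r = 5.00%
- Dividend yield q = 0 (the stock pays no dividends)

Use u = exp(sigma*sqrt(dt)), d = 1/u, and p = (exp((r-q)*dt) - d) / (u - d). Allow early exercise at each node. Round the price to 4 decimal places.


dt = T/N = 0.062500
u = exp(sigma*sqrt(dt)) = 1.141679; d = 1/u = 0.875903
p = (exp((r-q)*dt) - d) / (u - d) = 0.478700
Discount per step: exp(-r*dt) = 0.996880
Stock lattice S(k, i) with i counting down-moves:
  k=0: S(0,0) = 51.6300
  k=1: S(1,0) = 58.9449; S(1,1) = 45.2229
  k=2: S(2,0) = 67.2961; S(2,1) = 51.6300; S(2,2) = 39.6108
  k=3: S(3,0) = 76.8306; S(3,1) = 58.9449; S(3,2) = 45.2229; S(3,3) = 34.6953
  k=4: S(4,0) = 87.7159; S(4,1) = 67.2961; S(4,2) = 51.6300; S(4,3) = 39.6108; S(4,4) = 30.3897
Terminal payoffs V(N, i) = max(S_T - K, 0):
  V(4,0) = 37.045875; V(4,1) = 16.626141; V(4,2) = 0.960000; V(4,3) = 0.000000; V(4,4) = 0.000000
Backward induction: V(k, i) = exp(-r*dt) * [p * V(k+1, i) + (1-p) * V(k+1, i+1)]; then take max(V_cont, immediate exercise) for American.
  V(3,0) = exp(-r*dt) * [p*37.045875 + (1-p)*16.626141] = 26.318689; exercise = 26.160592; V(3,0) = max -> 26.318689
  V(3,1) = exp(-r*dt) * [p*16.626141 + (1-p)*0.960000] = 8.432984; exercise = 8.274888; V(3,1) = max -> 8.432984
  V(3,2) = exp(-r*dt) * [p*0.960000 + (1-p)*0.000000] = 0.458118; exercise = 0.000000; V(3,2) = max -> 0.458118
  V(3,3) = exp(-r*dt) * [p*0.000000 + (1-p)*0.000000] = 0.000000; exercise = 0.000000; V(3,3) = max -> 0.000000
  V(2,0) = exp(-r*dt) * [p*26.318689 + (1-p)*8.432984] = 16.941841; exercise = 16.626141; V(2,0) = max -> 16.941841
  V(2,1) = exp(-r*dt) * [p*8.432984 + (1-p)*0.458118] = 4.262344; exercise = 0.960000; V(2,1) = max -> 4.262344
  V(2,2) = exp(-r*dt) * [p*0.458118 + (1-p)*0.000000] = 0.218617; exercise = 0.000000; V(2,2) = max -> 0.218617
  V(1,0) = exp(-r*dt) * [p*16.941841 + (1-p)*4.262344] = 10.299779; exercise = 8.274888; V(1,0) = max -> 10.299779
  V(1,1) = exp(-r*dt) * [p*4.262344 + (1-p)*0.218617] = 2.147626; exercise = 0.000000; V(1,1) = max -> 2.147626
  V(0,0) = exp(-r*dt) * [p*10.299779 + (1-p)*2.147626] = 6.031183; exercise = 0.960000; V(0,0) = max -> 6.031183

Answer: Price = V(0,0) = 6.0312


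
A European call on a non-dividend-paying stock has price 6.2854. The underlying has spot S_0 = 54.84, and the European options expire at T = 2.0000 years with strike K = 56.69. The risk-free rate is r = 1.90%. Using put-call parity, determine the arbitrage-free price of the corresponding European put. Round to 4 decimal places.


Put-call parity: C - P = S_0 * exp(-qT) - K * exp(-rT).
S_0 * exp(-qT) = 54.8400 * 1.00000000 = 54.84000000
K * exp(-rT) = 56.6900 * 0.96271294 = 54.57619662
P = C - S*exp(-qT) + K*exp(-rT)
P = 6.2854 - 54.84000000 + 54.57619662 = 6.0216

Answer: Put price = 6.0216


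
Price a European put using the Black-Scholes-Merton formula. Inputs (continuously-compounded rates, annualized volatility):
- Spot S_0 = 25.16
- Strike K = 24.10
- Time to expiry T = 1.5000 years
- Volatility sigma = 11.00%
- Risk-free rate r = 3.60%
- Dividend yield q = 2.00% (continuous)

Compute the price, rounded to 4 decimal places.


d1 = (ln(S/K) + (r - q + 0.5*sigma^2) * T) / (sigma * sqrt(T)) = 0.56500518
d2 = d1 - sigma * sqrt(T) = 0.43028324
exp(-rT) = 0.94743211; exp(-qT) = 0.97044553
P = K * exp(-rT) * N(-d2) - S_0 * exp(-qT) * N(-d1)
N(-d1) = 0.28603512; N(-d2) = 0.33349481
P = 24.1000 * 0.94743211 * 0.33349481 - 25.1600 * 0.97044553 * 0.28603512 = 0.6308

Answer: Price = 0.6308


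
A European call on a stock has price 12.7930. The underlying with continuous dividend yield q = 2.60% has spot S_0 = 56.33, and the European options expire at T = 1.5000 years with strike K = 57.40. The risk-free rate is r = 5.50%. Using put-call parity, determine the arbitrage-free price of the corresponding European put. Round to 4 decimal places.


Answer: Put price = 11.4722

Derivation:
Put-call parity: C - P = S_0 * exp(-qT) - K * exp(-rT).
S_0 * exp(-qT) = 56.3300 * 0.96175071 = 54.17541745
K * exp(-rT) = 57.4000 * 0.92081144 = 52.85457653
P = C - S*exp(-qT) + K*exp(-rT)
P = 12.7930 - 54.17541745 + 52.85457653 = 11.4722


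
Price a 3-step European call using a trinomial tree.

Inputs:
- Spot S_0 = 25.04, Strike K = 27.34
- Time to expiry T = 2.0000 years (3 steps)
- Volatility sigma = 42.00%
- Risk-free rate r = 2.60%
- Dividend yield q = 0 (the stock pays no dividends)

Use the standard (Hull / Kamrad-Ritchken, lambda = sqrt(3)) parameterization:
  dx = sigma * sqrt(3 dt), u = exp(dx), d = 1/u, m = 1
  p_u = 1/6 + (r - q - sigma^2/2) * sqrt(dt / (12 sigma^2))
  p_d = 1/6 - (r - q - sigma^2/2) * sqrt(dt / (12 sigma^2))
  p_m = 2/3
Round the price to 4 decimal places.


Answer: Price = V(0,0) = 5.2534

Derivation:
dt = T/N = 0.666667; dx = sigma*sqrt(3*dt) = 0.593970
u = exp(dx) = 1.811164; d = 1/u = 0.552131
p_u = 0.131760, p_m = 0.666667, p_d = 0.201573
Discount per step: exp(-r*dt) = 0.982816
Stock lattice S(k, j) with j the centered position index:
  k=0: S(0,+0) = 25.0400
  k=1: S(1,-1) = 13.8254; S(1,+0) = 25.0400; S(1,+1) = 45.3515
  k=2: S(2,-2) = 7.6334; S(2,-1) = 13.8254; S(2,+0) = 25.0400; S(2,+1) = 45.3515; S(2,+2) = 82.1391
  k=3: S(3,-3) = 4.2146; S(3,-2) = 7.6334; S(3,-1) = 13.8254; S(3,+0) = 25.0400; S(3,+1) = 45.3515; S(3,+2) = 82.1391; S(3,+3) = 148.7673
Terminal payoffs V(N, j) = max(S_T - K, 0):
  V(3,-3) = 0.000000; V(3,-2) = 0.000000; V(3,-1) = 0.000000; V(3,+0) = 0.000000; V(3,+1) = 18.011545; V(3,+2) = 54.799083; V(3,+3) = 121.427344
Backward induction: V(k, j) = exp(-r*dt) * [p_u * V(k+1, j+1) + p_m * V(k+1, j) + p_d * V(k+1, j-1)]
  V(2,-2) = exp(-r*dt) * [p_u*0.000000 + p_m*0.000000 + p_d*0.000000] = 0.000000
  V(2,-1) = exp(-r*dt) * [p_u*0.000000 + p_m*0.000000 + p_d*0.000000] = 0.000000
  V(2,+0) = exp(-r*dt) * [p_u*18.011545 + p_m*0.000000 + p_d*0.000000] = 2.332425
  V(2,+1) = exp(-r*dt) * [p_u*54.799083 + p_m*18.011545 + p_d*0.000000] = 18.897625
  V(2,+2) = exp(-r*dt) * [p_u*121.427344 + p_m*54.799083 + p_d*18.011545] = 55.197567
  V(1,-1) = exp(-r*dt) * [p_u*2.332425 + p_m*0.000000 + p_d*0.000000] = 0.302040
  V(1,+0) = exp(-r*dt) * [p_u*18.897625 + p_m*2.332425 + p_d*0.000000] = 3.975399
  V(1,+1) = exp(-r*dt) * [p_u*55.197567 + p_m*18.897625 + p_d*2.332425] = 19.991872
  V(0,+0) = exp(-r*dt) * [p_u*19.991872 + p_m*3.975399 + p_d*0.302040] = 5.253431


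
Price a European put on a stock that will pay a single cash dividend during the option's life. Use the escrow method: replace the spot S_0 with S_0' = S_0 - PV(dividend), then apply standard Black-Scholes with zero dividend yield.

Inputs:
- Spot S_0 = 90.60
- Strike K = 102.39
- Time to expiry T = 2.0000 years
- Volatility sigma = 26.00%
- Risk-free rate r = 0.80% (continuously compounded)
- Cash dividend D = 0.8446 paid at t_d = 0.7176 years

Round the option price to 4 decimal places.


Answer: Price = 20.0710

Derivation:
PV(D) = D * exp(-r * t_d) = 0.8446 * 0.99427565 = 0.83976521
S_0' = S_0 - PV(D) = 90.6000 - 0.83976521 = 89.76023479
d1 = (ln(S_0'/K) + (r + sigma^2/2)*T) / (sigma*sqrt(T)) = -0.13067060
d2 = d1 - sigma*sqrt(T) = -0.49836612
exp(-rT) = 0.98412732
N(-d1) = 0.55198205; N(-d2) = 0.69088700
P = K * exp(-rT) * N(-d2) - S_0' * N(-d1) = 102.3900 * 0.98412732 * 0.69088700 - 89.76023479 * 0.55198205 = 20.0710


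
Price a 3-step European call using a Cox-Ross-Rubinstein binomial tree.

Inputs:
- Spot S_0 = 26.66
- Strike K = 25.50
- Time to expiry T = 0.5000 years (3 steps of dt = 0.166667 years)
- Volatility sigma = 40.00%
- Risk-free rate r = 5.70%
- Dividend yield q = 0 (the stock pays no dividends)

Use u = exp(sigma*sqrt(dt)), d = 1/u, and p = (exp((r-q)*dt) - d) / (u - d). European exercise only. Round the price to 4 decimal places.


dt = T/N = 0.166667
u = exp(sigma*sqrt(dt)) = 1.177389; d = 1/u = 0.849337
p = (exp((r-q)*dt) - d) / (u - d) = 0.488362
Discount per step: exp(-r*dt) = 0.990545
Stock lattice S(k, i) with i counting down-moves:
  k=0: S(0,0) = 26.6600
  k=1: S(1,0) = 31.3892; S(1,1) = 22.6433
  k=2: S(2,0) = 36.9573; S(2,1) = 26.6600; S(2,2) = 19.2318
  k=3: S(3,0) = 43.5131; S(3,1) = 31.3892; S(3,2) = 22.6433; S(3,3) = 16.3343
Terminal payoffs V(N, i) = max(S_T - K, 0):
  V(3,0) = 18.013110; V(3,1) = 5.889192; V(3,2) = 0.000000; V(3,3) = 0.000000
Backward induction: V(k, i) = exp(-r*dt) * [p * V(k+1, i) + (1-p) * V(k+1, i+1)].
  V(2,0) = exp(-r*dt) * [p*18.013110 + (1-p)*5.889192] = 11.698394
  V(2,1) = exp(-r*dt) * [p*5.889192 + (1-p)*0.000000] = 2.848867
  V(2,2) = exp(-r*dt) * [p*0.000000 + (1-p)*0.000000] = 0.000000
  V(1,0) = exp(-r*dt) * [p*11.698394 + (1-p)*2.848867] = 7.102845
  V(1,1) = exp(-r*dt) * [p*2.848867 + (1-p)*0.000000] = 1.378125
  V(0,0) = exp(-r*dt) * [p*7.102845 + (1-p)*1.378125] = 4.134400

Answer: Price = V(0,0) = 4.1344


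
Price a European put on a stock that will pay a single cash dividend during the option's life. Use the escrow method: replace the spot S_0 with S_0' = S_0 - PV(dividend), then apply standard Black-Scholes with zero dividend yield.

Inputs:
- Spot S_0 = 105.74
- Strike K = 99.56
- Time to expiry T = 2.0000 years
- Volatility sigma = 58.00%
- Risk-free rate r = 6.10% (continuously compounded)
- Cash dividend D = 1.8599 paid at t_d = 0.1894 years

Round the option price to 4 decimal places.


PV(D) = D * exp(-r * t_d) = 1.8599 * 0.98851308 = 1.83853549
S_0' = S_0 - PV(D) = 105.7400 - 1.83853549 = 103.90146451
d1 = (ln(S_0'/K) + (r + sigma^2/2)*T) / (sigma*sqrt(T)) = 0.61089456
d2 = d1 - sigma*sqrt(T) = -0.20934931
exp(-rT) = 0.88514837
N(-d1) = 0.27063469; N(-d2) = 0.58291222
P = K * exp(-rT) * N(-d2) - S_0' * N(-d1) = 99.5600 * 0.88514837 * 0.58291222 - 103.90146451 * 0.27063469 = 23.2500

Answer: Price = 23.2500


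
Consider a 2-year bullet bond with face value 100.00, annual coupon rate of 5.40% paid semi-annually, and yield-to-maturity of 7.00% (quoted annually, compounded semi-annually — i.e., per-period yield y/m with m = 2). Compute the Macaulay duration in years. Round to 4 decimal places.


Coupon per period c = face * coupon_rate / m = 2.700000
Periods per year m = 2; per-period yield y/m = 0.035000
Number of cashflows N = 4
Cashflows (t years, CF_t, discount factor 1/(1+y/m)^(m*t), PV):
  t = 0.5000: CF_t = 2.700000, DF = 0.966184, PV = 2.608696
  t = 1.0000: CF_t = 2.700000, DF = 0.933511, PV = 2.520479
  t = 1.5000: CF_t = 2.700000, DF = 0.901943, PV = 2.435245
  t = 2.0000: CF_t = 102.700000, DF = 0.871442, PV = 89.497117
Price P = sum_t PV_t = 97.061537
Macaulay numerator sum_t t * PV_t:
  t * PV_t at t = 0.5000: 1.304348
  t * PV_t at t = 1.0000: 2.520479
  t * PV_t at t = 1.5000: 3.652868
  t * PV_t at t = 2.0000: 178.994234
Macaulay duration D = (sum_t t * PV_t) / P = 186.471928 / 97.061537 = 1.921172

Answer: Macaulay duration = 1.9212 years


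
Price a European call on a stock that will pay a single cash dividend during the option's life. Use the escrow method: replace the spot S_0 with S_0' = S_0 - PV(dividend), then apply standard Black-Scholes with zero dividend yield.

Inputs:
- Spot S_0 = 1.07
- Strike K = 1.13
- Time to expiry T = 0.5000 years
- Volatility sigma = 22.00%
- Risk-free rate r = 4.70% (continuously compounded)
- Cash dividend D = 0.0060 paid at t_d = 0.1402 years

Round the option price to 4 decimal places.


Answer: Price = 0.0492

Derivation:
PV(D) = D * exp(-r * t_d) = 0.0060 * 0.99343226 = 0.00596059
S_0' = S_0 - PV(D) = 1.0700 - 0.00596059 = 1.06403941
d1 = (ln(S_0'/K) + (r + sigma^2/2)*T) / (sigma*sqrt(T)) = -0.15778256
d2 = d1 - sigma*sqrt(T) = -0.31334605
exp(-rT) = 0.97677397
N(d1) = 0.43731407; N(d2) = 0.37700888
C = S_0' * N(d1) - K * exp(-rT) * N(d2) = 1.06403941 * 0.43731407 - 1.1300 * 0.97677397 * 0.37700888 = 0.0492


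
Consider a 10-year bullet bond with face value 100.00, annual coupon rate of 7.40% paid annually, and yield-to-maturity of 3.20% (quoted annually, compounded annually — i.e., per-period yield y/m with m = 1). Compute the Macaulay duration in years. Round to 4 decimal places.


Coupon per period c = face * coupon_rate / m = 7.400000
Periods per year m = 1; per-period yield y/m = 0.032000
Number of cashflows N = 10
Cashflows (t years, CF_t, discount factor 1/(1+y/m)^(m*t), PV):
  t = 1.0000: CF_t = 7.400000, DF = 0.968992, PV = 7.170543
  t = 2.0000: CF_t = 7.400000, DF = 0.938946, PV = 6.948200
  t = 3.0000: CF_t = 7.400000, DF = 0.909831, PV = 6.732752
  t = 4.0000: CF_t = 7.400000, DF = 0.881620, PV = 6.523985
  t = 5.0000: CF_t = 7.400000, DF = 0.854283, PV = 6.321691
  t = 6.0000: CF_t = 7.400000, DF = 0.827793, PV = 6.125669
  t = 7.0000: CF_t = 7.400000, DF = 0.802125, PV = 5.935726
  t = 8.0000: CF_t = 7.400000, DF = 0.777253, PV = 5.751672
  t = 9.0000: CF_t = 7.400000, DF = 0.753152, PV = 5.573326
  t = 10.0000: CF_t = 107.400000, DF = 0.729799, PV = 78.380370
Price P = sum_t PV_t = 135.463933
Macaulay numerator sum_t t * PV_t:
  t * PV_t at t = 1.0000: 7.170543
  t * PV_t at t = 2.0000: 13.896400
  t * PV_t at t = 3.0000: 20.198256
  t * PV_t at t = 4.0000: 26.095939
  t * PV_t at t = 5.0000: 31.608453
  t * PV_t at t = 6.0000: 36.754015
  t * PV_t at t = 7.0000: 41.550081
  t * PV_t at t = 8.0000: 46.013379
  t * PV_t at t = 9.0000: 50.159934
  t * PV_t at t = 10.0000: 783.803699
Macaulay duration D = (sum_t t * PV_t) / P = 1057.250699 / 135.463933 = 7.804666

Answer: Macaulay duration = 7.8047 years


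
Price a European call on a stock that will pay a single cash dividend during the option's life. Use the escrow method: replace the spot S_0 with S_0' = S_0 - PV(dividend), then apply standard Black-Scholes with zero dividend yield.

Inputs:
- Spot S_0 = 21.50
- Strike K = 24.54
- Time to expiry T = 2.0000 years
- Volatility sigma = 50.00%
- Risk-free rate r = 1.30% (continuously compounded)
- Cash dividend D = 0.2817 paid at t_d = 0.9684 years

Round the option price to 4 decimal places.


Answer: Price = 4.9762

Derivation:
PV(D) = D * exp(-r * t_d) = 0.2817 * 0.98748971 = 0.27817585
S_0' = S_0 - PV(D) = 21.5000 - 0.27817585 = 21.22182415
d1 = (ln(S_0'/K) + (r + sigma^2/2)*T) / (sigma*sqrt(T)) = 0.18487399
d2 = d1 - sigma*sqrt(T) = -0.52223279
exp(-rT) = 0.97433509
N(d1) = 0.57333606; N(d2) = 0.30075413
C = S_0' * N(d1) - K * exp(-rT) * N(d2) = 21.22182415 * 0.57333606 - 24.5400 * 0.97433509 * 0.30075413 = 4.9762


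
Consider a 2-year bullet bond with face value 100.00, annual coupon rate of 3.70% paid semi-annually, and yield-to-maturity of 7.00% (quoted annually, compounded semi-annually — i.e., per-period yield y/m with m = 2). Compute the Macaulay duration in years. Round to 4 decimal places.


Coupon per period c = face * coupon_rate / m = 1.850000
Periods per year m = 2; per-period yield y/m = 0.035000
Number of cashflows N = 4
Cashflows (t years, CF_t, discount factor 1/(1+y/m)^(m*t), PV):
  t = 0.5000: CF_t = 1.850000, DF = 0.966184, PV = 1.787440
  t = 1.0000: CF_t = 1.850000, DF = 0.933511, PV = 1.726995
  t = 1.5000: CF_t = 1.850000, DF = 0.901943, PV = 1.668594
  t = 2.0000: CF_t = 101.850000, DF = 0.871442, PV = 88.756391
Price P = sum_t PV_t = 93.939419
Macaulay numerator sum_t t * PV_t:
  t * PV_t at t = 0.5000: 0.893720
  t * PV_t at t = 1.0000: 1.726995
  t * PV_t at t = 1.5000: 2.502891
  t * PV_t at t = 2.0000: 177.512782
Macaulay duration D = (sum_t t * PV_t) / P = 182.636387 / 93.939419 = 1.944193

Answer: Macaulay duration = 1.9442 years


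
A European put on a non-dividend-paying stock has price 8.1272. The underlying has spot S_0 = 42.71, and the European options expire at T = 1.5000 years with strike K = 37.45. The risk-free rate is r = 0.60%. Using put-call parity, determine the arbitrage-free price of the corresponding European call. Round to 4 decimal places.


Put-call parity: C - P = S_0 * exp(-qT) - K * exp(-rT).
S_0 * exp(-qT) = 42.7100 * 1.00000000 = 42.71000000
K * exp(-rT) = 37.4500 * 0.99104038 = 37.11446219
C = P + S*exp(-qT) - K*exp(-rT)
C = 8.1272 + 42.71000000 - 37.11446219 = 13.7227

Answer: Call price = 13.7227


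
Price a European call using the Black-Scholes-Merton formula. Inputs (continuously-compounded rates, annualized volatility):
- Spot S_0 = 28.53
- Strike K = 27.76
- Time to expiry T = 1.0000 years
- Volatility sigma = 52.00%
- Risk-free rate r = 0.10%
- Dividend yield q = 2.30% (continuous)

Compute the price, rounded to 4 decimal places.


d1 = (ln(S/K) + (r - q + 0.5*sigma^2) * T) / (sigma * sqrt(T)) = 0.27030775
d2 = d1 - sigma * sqrt(T) = -0.24969225
exp(-rT) = 0.99900050; exp(-qT) = 0.97726248
C = S_0 * exp(-qT) * N(d1) - K * exp(-rT) * N(d2)
N(d1) = 0.60653825; N(d2) = 0.40141268
C = 28.5300 * 0.97726248 * 0.60653825 - 27.7600 * 0.99900050 * 0.40141268 = 5.7790

Answer: Price = 5.7790


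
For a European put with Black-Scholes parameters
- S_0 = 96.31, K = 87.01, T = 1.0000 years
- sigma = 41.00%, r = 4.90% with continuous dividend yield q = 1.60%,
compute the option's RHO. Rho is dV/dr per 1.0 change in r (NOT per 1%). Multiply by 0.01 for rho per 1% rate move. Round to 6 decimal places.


d1 = 0.5331685390; d2 = 0.1231685390
phi(d1) = 0.3460843046; exp(-qT) = 0.9841273201; exp(-rT) = 0.9521811297
N(-d2) = 0.4509868190
Rho = -K*T*exp(-rT)*N(-d2) = -87.0100 * 1.0000 * 0.9521811297 * 0.4509868190 = -37.363933

Answer: Rho = -37.363933


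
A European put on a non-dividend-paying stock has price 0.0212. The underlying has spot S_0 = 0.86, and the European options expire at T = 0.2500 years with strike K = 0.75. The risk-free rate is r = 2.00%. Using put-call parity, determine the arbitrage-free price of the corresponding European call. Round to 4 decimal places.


Answer: Call price = 0.1349

Derivation:
Put-call parity: C - P = S_0 * exp(-qT) - K * exp(-rT).
S_0 * exp(-qT) = 0.8600 * 1.00000000 = 0.86000000
K * exp(-rT) = 0.7500 * 0.99501248 = 0.74625936
C = P + S*exp(-qT) - K*exp(-rT)
C = 0.0212 + 0.86000000 - 0.74625936 = 0.1349


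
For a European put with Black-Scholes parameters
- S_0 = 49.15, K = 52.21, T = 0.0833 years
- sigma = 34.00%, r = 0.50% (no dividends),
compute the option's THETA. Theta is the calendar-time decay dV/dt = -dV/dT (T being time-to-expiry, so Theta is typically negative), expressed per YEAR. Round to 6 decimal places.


d1 = -0.5621727223; d2 = -0.6603026362
phi(d1) = 0.3406302782; exp(-qT) = 1.0000000000; exp(-rT) = 0.9995835867
Theta = -S*exp(-qT)*phi(d1)*sigma/(2*sqrt(T)) + r*K*exp(-rT)*N(-d2) - q*S*exp(-qT)*N(-d1)
N(-d1) = 0.7130008277; N(-d2) = 0.7454701806; sqrt(T) = 0.2886173938
Term 1 = -49.1500 * 1.0000000000 * 0.3406302782 * 0.3400 / (2 * 0.2886173938) = -9.8612777699
Term 2 = 0.0050 * 52.2100 * 0.9995835867 * 0.7454701806 = 0.1945239545
Term 3 = 0 (no dividend yield, q = 0)
Theta = -9.8612777699 + (0.1945239545) + (0.0000000000) = -9.666754

Answer: Theta = -9.666754


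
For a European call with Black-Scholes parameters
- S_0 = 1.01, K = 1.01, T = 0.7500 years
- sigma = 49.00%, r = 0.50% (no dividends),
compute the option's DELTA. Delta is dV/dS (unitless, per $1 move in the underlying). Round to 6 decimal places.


d1 = 0.2210132178; d2 = -0.2033392300
phi(d1) = 0.3893167675; exp(-qT) = 1.0000000000; exp(-rT) = 0.9962570225
N(d1) = 0.5874589294
Delta = exp(-qT) * N(d1) = 1.0000000000 * 0.5874589294 = 0.587459

Answer: Delta = 0.587459


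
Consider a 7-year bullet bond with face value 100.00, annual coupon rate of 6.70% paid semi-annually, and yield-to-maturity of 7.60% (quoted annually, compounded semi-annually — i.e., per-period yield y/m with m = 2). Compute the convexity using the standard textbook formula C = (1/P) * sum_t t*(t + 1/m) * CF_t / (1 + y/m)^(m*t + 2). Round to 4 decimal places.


Coupon per period c = face * coupon_rate / m = 3.350000
Periods per year m = 2; per-period yield y/m = 0.038000
Number of cashflows N = 14
Cashflows (t years, CF_t, discount factor 1/(1+y/m)^(m*t), PV):
  t = 0.5000: CF_t = 3.350000, DF = 0.963391, PV = 3.227360
  t = 1.0000: CF_t = 3.350000, DF = 0.928122, PV = 3.109210
  t = 1.5000: CF_t = 3.350000, DF = 0.894145, PV = 2.995386
  t = 2.0000: CF_t = 3.350000, DF = 0.861411, PV = 2.885728
  t = 2.5000: CF_t = 3.350000, DF = 0.829876, PV = 2.780085
  t = 3.0000: CF_t = 3.350000, DF = 0.799495, PV = 2.678309
  t = 3.5000: CF_t = 3.350000, DF = 0.770227, PV = 2.580259
  t = 4.0000: CF_t = 3.350000, DF = 0.742030, PV = 2.485799
  t = 4.5000: CF_t = 3.350000, DF = 0.714865, PV = 2.394797
  t = 5.0000: CF_t = 3.350000, DF = 0.688694, PV = 2.307126
  t = 5.5000: CF_t = 3.350000, DF = 0.663482, PV = 2.222665
  t = 6.0000: CF_t = 3.350000, DF = 0.639193, PV = 2.141295
  t = 6.5000: CF_t = 3.350000, DF = 0.615793, PV = 2.062905
  t = 7.0000: CF_t = 103.350000, DF = 0.593249, PV = 61.312289
Price P = sum_t PV_t = 95.183212
Convexity numerator sum_t t*(t + 1/m) * CF_t / (1+y/m)^(m*t + 2):
  t = 0.5000: term = 1.497693
  t = 1.0000: term = 4.328592
  t = 1.5000: term = 8.340254
  t = 2.0000: term = 13.391545
  t = 2.5000: term = 19.351944
  t = 3.0000: term = 26.100888
  t = 3.5000: term = 33.527152
  t = 4.0000: term = 41.528264
  t = 4.5000: term = 50.009952
  t = 5.0000: term = 58.885621
  t = 5.5000: term = 68.075862
  t = 6.0000: term = 77.507988
  t = 6.5000: term = 87.115594
  t = 7.0000: term = 2987.528990
Convexity = (1/P) * sum = 3477.190338 / 95.183212 = 36.531551

Answer: Convexity = 36.5316


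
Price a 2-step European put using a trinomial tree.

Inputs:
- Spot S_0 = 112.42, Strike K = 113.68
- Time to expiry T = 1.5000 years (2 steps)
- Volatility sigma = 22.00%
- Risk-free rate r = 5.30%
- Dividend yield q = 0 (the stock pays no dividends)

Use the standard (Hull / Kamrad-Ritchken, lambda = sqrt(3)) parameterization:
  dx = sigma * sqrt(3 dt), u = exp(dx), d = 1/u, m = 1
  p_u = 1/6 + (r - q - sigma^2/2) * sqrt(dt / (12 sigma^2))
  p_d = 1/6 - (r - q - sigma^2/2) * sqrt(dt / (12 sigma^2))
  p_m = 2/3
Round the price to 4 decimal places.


dt = T/N = 0.750000; dx = sigma*sqrt(3*dt) = 0.330000
u = exp(dx) = 1.390968; d = 1/u = 0.718924
p_u = 0.199394, p_m = 0.666667, p_d = 0.133939
Discount per step: exp(-r*dt) = 0.961030
Stock lattice S(k, j) with j the centered position index:
  k=0: S(0,+0) = 112.4200
  k=1: S(1,-1) = 80.8214; S(1,+0) = 112.4200; S(1,+1) = 156.3726
  k=2: S(2,-2) = 58.1044; S(2,-1) = 80.8214; S(2,+0) = 112.4200; S(2,+1) = 156.3726; S(2,+2) = 217.5094
Terminal payoffs V(N, j) = max(K - S_T, 0):
  V(2,-2) = 55.575573; V(2,-1) = 32.858594; V(2,+0) = 1.260000; V(2,+1) = 0.000000; V(2,+2) = 0.000000
Backward induction: V(k, j) = exp(-r*dt) * [p_u * V(k+1, j+1) + p_m * V(k+1, j) + p_d * V(k+1, j-1)]
  V(1,-1) = exp(-r*dt) * [p_u*1.260000 + p_m*32.858594 + p_d*55.575573] = 28.447174
  V(1,+0) = exp(-r*dt) * [p_u*0.000000 + p_m*1.260000 + p_d*32.858594] = 5.036814
  V(1,+1) = exp(-r*dt) * [p_u*0.000000 + p_m*0.000000 + p_d*1.260000] = 0.162187
  V(0,+0) = exp(-r*dt) * [p_u*0.162187 + p_m*5.036814 + p_d*28.447174] = 6.919810

Answer: Price = V(0,0) = 6.9198


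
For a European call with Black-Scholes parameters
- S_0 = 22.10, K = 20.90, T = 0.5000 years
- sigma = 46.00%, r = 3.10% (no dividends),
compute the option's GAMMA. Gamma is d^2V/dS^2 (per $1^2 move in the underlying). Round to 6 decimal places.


d1 = 0.3819251265; d2 = 0.0566560072
phi(d1) = 0.3708817745; exp(-qT) = 1.0000000000; exp(-rT) = 0.9846195068
Gamma = exp(-qT) * phi(d1) / (S * sigma * sqrt(T)) = 1.0000000000 * 0.3708817745 / (22.1000 * 0.4600 * 0.7071067812) = 0.051594

Answer: Gamma = 0.051594


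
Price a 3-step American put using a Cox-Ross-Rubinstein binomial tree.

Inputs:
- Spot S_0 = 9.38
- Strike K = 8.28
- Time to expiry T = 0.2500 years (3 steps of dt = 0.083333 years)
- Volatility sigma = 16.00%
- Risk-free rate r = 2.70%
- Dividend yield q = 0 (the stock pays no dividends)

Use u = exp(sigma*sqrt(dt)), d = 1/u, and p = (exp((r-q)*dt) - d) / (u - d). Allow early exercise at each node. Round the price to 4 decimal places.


Answer: Price = V(0,0) = 0.0131

Derivation:
dt = T/N = 0.083333
u = exp(sigma*sqrt(dt)) = 1.047271; d = 1/u = 0.954862
p = (exp((r-q)*dt) - d) / (u - d) = 0.512831
Discount per step: exp(-r*dt) = 0.997753
Stock lattice S(k, i) with i counting down-moves:
  k=0: S(0,0) = 9.3800
  k=1: S(1,0) = 9.8234; S(1,1) = 8.9566
  k=2: S(2,0) = 10.2878; S(2,1) = 9.3800; S(2,2) = 8.5523
  k=3: S(3,0) = 10.7741; S(3,1) = 9.8234; S(3,2) = 8.9566; S(3,3) = 8.1663
Terminal payoffs V(N, i) = max(K - S_T, 0):
  V(3,0) = 0.000000; V(3,1) = 0.000000; V(3,2) = 0.000000; V(3,3) = 0.113702
Backward induction: V(k, i) = exp(-r*dt) * [p * V(k+1, i) + (1-p) * V(k+1, i+1)]; then take max(V_cont, immediate exercise) for American.
  V(2,0) = exp(-r*dt) * [p*0.000000 + (1-p)*0.000000] = 0.000000; exercise = 0.000000; V(2,0) = max -> 0.000000
  V(2,1) = exp(-r*dt) * [p*0.000000 + (1-p)*0.000000] = 0.000000; exercise = 0.000000; V(2,1) = max -> 0.000000
  V(2,2) = exp(-r*dt) * [p*0.000000 + (1-p)*0.113702] = 0.055268; exercise = 0.000000; V(2,2) = max -> 0.055268
  V(1,0) = exp(-r*dt) * [p*0.000000 + (1-p)*0.000000] = 0.000000; exercise = 0.000000; V(1,0) = max -> 0.000000
  V(1,1) = exp(-r*dt) * [p*0.000000 + (1-p)*0.055268] = 0.026864; exercise = 0.000000; V(1,1) = max -> 0.026864
  V(0,0) = exp(-r*dt) * [p*0.000000 + (1-p)*0.026864] = 0.013058; exercise = 0.000000; V(0,0) = max -> 0.013058


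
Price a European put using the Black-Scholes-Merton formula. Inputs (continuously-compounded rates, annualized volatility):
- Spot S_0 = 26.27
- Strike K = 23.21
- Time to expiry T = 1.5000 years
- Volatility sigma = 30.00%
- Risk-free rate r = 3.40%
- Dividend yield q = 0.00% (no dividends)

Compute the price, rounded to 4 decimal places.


d1 = (ln(S/K) + (r - q + 0.5*sigma^2) * T) / (sigma * sqrt(T)) = 0.65957787
d2 = d1 - sigma * sqrt(T) = 0.29215441
exp(-rT) = 0.95027867; exp(-qT) = 1.00000000
P = K * exp(-rT) * N(-d2) - S_0 * exp(-qT) * N(-d1)
N(-d1) = 0.25476238; N(-d2) = 0.38508428
P = 23.2100 * 0.95027867 * 0.38508428 - 26.2700 * 1.00000000 * 0.25476238 = 1.8008

Answer: Price = 1.8008


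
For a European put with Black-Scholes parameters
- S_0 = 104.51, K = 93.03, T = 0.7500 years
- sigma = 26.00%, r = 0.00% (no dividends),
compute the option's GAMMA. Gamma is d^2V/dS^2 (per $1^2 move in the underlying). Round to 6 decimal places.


d1 = 0.6293594862; d2 = 0.4041928812
phi(d1) = 0.3272649424; exp(-qT) = 1.0000000000; exp(-rT) = 1.0000000000
Gamma = exp(-qT) * phi(d1) / (S * sigma * sqrt(T)) = 1.0000000000 * 0.3272649424 / (104.5100 * 0.2600 * 0.8660254038) = 0.013907

Answer: Gamma = 0.013907


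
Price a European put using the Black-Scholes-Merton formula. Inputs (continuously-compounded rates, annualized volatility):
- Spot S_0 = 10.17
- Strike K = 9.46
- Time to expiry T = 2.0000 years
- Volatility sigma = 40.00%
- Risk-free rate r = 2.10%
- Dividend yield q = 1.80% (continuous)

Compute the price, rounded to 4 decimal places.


Answer: Price = 1.7523

Derivation:
d1 = (ln(S/K) + (r - q + 0.5*sigma^2) * T) / (sigma * sqrt(T)) = 0.42138230
d2 = d1 - sigma * sqrt(T) = -0.14430312
exp(-rT) = 0.95886978; exp(-qT) = 0.96464029
P = K * exp(-rT) * N(-d2) - S_0 * exp(-qT) * N(-d1)
N(-d1) = 0.33673797; N(-d2) = 0.55736944
P = 9.4600 * 0.95886978 * 0.55736944 - 10.1700 * 0.96464029 * 0.33673797 = 1.7523


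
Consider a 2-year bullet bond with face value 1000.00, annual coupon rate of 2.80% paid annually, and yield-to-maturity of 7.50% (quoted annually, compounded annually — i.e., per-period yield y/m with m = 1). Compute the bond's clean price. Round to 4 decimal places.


Coupon per period c = face * coupon_rate / m = 28.000000
Periods per year m = 1; per-period yield y/m = 0.075000
Number of cashflows N = 2
Cashflows (t years, CF_t, discount factor 1/(1+y/m)^(m*t), PV):
  t = 1.0000: CF_t = 28.000000, DF = 0.930233, PV = 26.046512
  t = 2.0000: CF_t = 1028.000000, DF = 0.865333, PV = 889.561925
Price P = sum_t PV_t = 915.608437

Answer: Price = 915.6084
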